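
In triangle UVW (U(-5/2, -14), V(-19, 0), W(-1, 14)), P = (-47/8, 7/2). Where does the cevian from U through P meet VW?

(-7, 28/3)

Barycentric coordinates of P with respect to UVW: (1/4, 1/4, 1/2).
On side VW the U-coordinate is zero; dropping P's U-weight 1/4 and renormalizing the remaining 1/4 : 1/2 gives weights 1/3, 2/3 on V, W.
Q = (1/3)·(-19, 0) + (2/3)·(-1, 14) = (-7, 28/3).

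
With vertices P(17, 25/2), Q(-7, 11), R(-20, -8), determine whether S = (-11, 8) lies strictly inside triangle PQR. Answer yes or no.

Barycentric coordinates of S: (-74/873, 815/873, 44/291).
The three coordinates are negative, positive, positive; a point is interior exactly when all three are positive.

no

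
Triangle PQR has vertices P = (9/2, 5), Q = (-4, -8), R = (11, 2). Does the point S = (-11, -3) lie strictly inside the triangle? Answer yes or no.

Barycentric coordinates of S: (29/22, 197/220, -267/220).
The three coordinates are positive, positive, negative; a point is interior exactly when all three are positive.

no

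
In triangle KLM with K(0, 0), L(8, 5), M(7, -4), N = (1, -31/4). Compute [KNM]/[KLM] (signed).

[KLM] = ½·(0·(5−(-4)) + 8·(-4−0) + 7·(0−5)) = ½·(0 − 32 − 35) = -67/2.
[KNM] = ½·(0·(-31/4−(-4)) + 1·(-4−0) + 7·(0−(-31/4))) = ½·(0 − 4 + 217/4) = 201/8, so the ratio is (201/8)/(-67/2) = -3/4.

-3/4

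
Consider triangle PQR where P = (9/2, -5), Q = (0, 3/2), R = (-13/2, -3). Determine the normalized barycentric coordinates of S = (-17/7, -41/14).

(2/7, 1/7, 4/7)

Signed area of the reference triangle: [PQR] = ½·((9/2)·(3/2−(-3)) + 0·(-3−(-5)) + (-13/2)·(-5−(3/2))) = ½·(81/4 + 0 + 169/4) = 125/4.
[SQR] = ½·((-17/7)·(3/2−(-3)) + 0·(-3−(-41/14)) + (-13/2)·(-41/14−(3/2))) = ½·(-153/14 + 0 + 403/14) = 125/14, so the P-coordinate is (125/14)/(125/4) = 2/7.
[PSR] = ½·((9/2)·(-41/14−(-3)) + (-17/7)·(-3−(-5)) + (-13/2)·(-5−(-41/14))) = ½·(9/28 − 34/7 + 377/28) = 125/28, so the Q-coordinate is 1/7.
[PQS] = ½·((9/2)·(3/2−(-41/14)) + 0·(-41/14−(-5)) + (-17/7)·(-5−(3/2))) = ½·(279/14 + 0 + 221/14) = 125/7, so the R-coordinate is 4/7.
Check: 2/7 + 1/7 + 4/7 = 1.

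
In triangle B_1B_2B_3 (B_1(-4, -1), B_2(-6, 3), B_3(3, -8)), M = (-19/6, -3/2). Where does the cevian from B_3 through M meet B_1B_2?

(-22/5, -1/5)

Barycentric coordinates of M with respect to B_1B_2B_3: (2/3, 1/6, 1/6).
On side B_1B_2 the B_3-coordinate is zero; dropping M's B_3-weight 1/6 and renormalizing the remaining 2/3 : 1/6 gives weights 4/5, 1/5 on B_1, B_2.
N = (4/5)·(-4, -1) + (1/5)·(-6, 3) = (-22/5, -1/5).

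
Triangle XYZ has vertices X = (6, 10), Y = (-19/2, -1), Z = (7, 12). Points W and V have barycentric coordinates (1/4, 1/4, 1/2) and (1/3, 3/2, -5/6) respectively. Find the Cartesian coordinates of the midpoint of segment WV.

(-371/48, 1/24)

Barycentric coordinates of the midpoint are the average: (7/24, 7/8, -1/6).
Converting: (7/24)·X + (7/8)·Y + (-1/6)·Z = (-371/48, 1/24).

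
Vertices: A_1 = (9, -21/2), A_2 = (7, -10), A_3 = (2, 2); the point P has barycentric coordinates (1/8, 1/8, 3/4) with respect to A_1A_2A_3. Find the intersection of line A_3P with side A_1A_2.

(8, -41/4)

Line A_3P meets A_1A_2 where the A_3-coordinate vanishes; zeroing P's A_3-weight and renormalizing leaves A_1, A_2-weights 1/8 : 1/8 → (1/2, 1/2).
So Q = (1/2)·A_1 + (1/2)·A_2 = (8, -41/4).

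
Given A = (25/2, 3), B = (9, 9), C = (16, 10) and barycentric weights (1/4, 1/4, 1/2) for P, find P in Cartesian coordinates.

P = (1/4)·A + (1/4)·B + (1/2)·C.
x-coordinate: (1/4)·(25/2) + (1/4)·9 + (1/2)·16 = 107/8.
y-coordinate: (1/4)·3 + (1/4)·9 + (1/2)·10 = 8.

(107/8, 8)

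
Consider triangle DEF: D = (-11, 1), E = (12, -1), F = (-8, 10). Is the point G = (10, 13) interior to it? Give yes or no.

Barycentric coordinates of G: (-86/71, 51/71, 106/71).
The three coordinates are negative, positive, positive; a point is interior exactly when all three are positive.

no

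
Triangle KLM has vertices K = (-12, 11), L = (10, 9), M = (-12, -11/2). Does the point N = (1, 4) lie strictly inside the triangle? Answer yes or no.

Barycentric coordinates of N: (41/726, 13/22, 128/363).
The three coordinates are positive, positive, positive; a point is interior exactly when all three are positive.

yes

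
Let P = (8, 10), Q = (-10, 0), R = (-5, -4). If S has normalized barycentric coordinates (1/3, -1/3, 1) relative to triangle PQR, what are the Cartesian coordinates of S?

S = (1/3)·P + (-1/3)·Q + 1·R.
x-coordinate: (1/3)·8 + (-1/3)·(-10) + 1·(-5) = 1.
y-coordinate: (1/3)·10 + (-1/3)·0 + 1·(-4) = -2/3.

(1, -2/3)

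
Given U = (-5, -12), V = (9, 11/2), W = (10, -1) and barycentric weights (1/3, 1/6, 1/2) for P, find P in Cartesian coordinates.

(29/6, -43/12)

P = (1/3)·U + (1/6)·V + (1/2)·W.
x-coordinate: (1/3)·(-5) + (1/6)·9 + (1/2)·10 = 29/6.
y-coordinate: (1/3)·(-12) + (1/6)·(11/2) + (1/2)·(-1) = -43/12.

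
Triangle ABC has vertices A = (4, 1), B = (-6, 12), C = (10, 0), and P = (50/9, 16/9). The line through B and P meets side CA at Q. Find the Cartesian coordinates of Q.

(7, 1/2)

Barycentric coordinates of P with respect to ABC: (4/9, 1/9, 4/9).
On side CA the B-coordinate is zero; dropping P's B-weight 1/9 and renormalizing the remaining 4/9 : 4/9 gives weights 1/2, 1/2 on C, A.
Q = (1/2)·(10, 0) + (1/2)·(4, 1) = (7, 1/2).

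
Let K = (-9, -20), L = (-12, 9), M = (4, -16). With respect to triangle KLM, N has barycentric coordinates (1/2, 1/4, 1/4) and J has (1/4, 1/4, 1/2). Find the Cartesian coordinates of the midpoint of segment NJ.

Barycentric coordinates of the midpoint are the average: (3/8, 1/4, 3/8).
Converting: (3/8)·K + (1/4)·L + (3/8)·M = (-39/8, -45/4).

(-39/8, -45/4)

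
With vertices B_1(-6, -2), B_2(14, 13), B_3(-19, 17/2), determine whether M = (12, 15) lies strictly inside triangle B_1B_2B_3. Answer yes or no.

no

Barycentric coordinates of M: (-5/27, 82/81, 14/81).
The three coordinates are negative, positive, positive; a point is interior exactly when all three are positive.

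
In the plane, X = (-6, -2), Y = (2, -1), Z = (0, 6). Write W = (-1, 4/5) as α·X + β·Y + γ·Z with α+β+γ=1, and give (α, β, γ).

Signed area of the reference triangle: [XYZ] = ½·((-6)·(-1−6) + 2·(6−(-2)) + 0·(-2−(-1))) = ½·(42 + 16 + 0) = 29.
[WYZ] = ½·((-1)·(-1−6) + 2·(6−(4/5)) + 0·(4/5−(-1))) = ½·(7 + 52/5 + 0) = 87/10, so the X-coordinate is (87/10)/29 = 3/10.
[XWZ] = ½·((-6)·(4/5−6) + (-1)·(6−(-2)) + 0·(-2−(4/5))) = ½·(156/5 − 8 + 0) = 58/5, so the Y-coordinate is 2/5.
[XYW] = ½·((-6)·(-1−(4/5)) + 2·(4/5−(-2)) + (-1)·(-2−(-1))) = ½·(54/5 + 28/5 + 1) = 87/10, so the Z-coordinate is 3/10.

(3/10, 2/5, 3/10)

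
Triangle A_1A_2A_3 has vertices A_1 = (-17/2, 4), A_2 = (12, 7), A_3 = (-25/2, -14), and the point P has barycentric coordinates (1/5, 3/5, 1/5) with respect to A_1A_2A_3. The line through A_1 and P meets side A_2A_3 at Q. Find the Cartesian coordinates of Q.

Line A_1P meets A_2A_3 where the A_1-coordinate vanishes; zeroing P's A_1-weight and renormalizing leaves A_2, A_3-weights 3/5 : 1/5 → (3/4, 1/4).
So Q = (3/4)·A_2 + (1/4)·A_3 = (47/8, 7/4).

(47/8, 7/4)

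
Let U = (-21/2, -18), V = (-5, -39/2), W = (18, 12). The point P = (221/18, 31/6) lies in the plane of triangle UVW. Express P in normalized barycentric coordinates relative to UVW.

(1/9, 1/9, 7/9)

Signed area of the reference triangle: [UVW] = ½·((-21/2)·(-39/2−12) + (-5)·(12−(-18)) + 18·(-18−(-39/2))) = ½·(1323/4 − 150 + 27) = 831/8.
[PVW] = ½·((221/18)·(-39/2−12) + (-5)·(12−(31/6)) + 18·(31/6−(-39/2))) = ½·(-1547/4 − 205/6 + 444) = 277/24, so the U-coordinate is (277/24)/(831/8) = 1/9.
[UPW] = ½·((-21/2)·(31/6−12) + (221/18)·(12−(-18)) + 18·(-18−(31/6))) = ½·(287/4 + 1105/3 − 417) = 277/24, so the V-coordinate is 1/9.
[UVP] = ½·((-21/2)·(-39/2−(31/6)) + (-5)·(31/6−(-18)) + (221/18)·(-18−(-39/2))) = ½·(259 − 695/6 + 221/12) = 1939/24, so the W-coordinate is 7/9.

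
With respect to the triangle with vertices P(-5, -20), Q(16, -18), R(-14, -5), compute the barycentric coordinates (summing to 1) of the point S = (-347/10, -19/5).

(7/10, -9/10, 6/5)

Signed area of the reference triangle: [PQR] = ½·((-5)·(-18−(-5)) + 16·(-5−(-20)) + (-14)·(-20−(-18))) = ½·(65 + 240 + 28) = 333/2.
[SQR] = ½·((-347/10)·(-18−(-5)) + 16·(-5−(-19/5)) + (-14)·(-19/5−(-18))) = ½·(4511/10 − 96/5 − 994/5) = 2331/20, so the P-coordinate is (2331/20)/(333/2) = 7/10.
[PSR] = ½·((-5)·(-19/5−(-5)) + (-347/10)·(-5−(-20)) + (-14)·(-20−(-19/5))) = ½·(-6 − 1041/2 + 1134/5) = -2997/20, so the Q-coordinate is -9/10.
[PQS] = ½·((-5)·(-18−(-19/5)) + 16·(-19/5−(-20)) + (-347/10)·(-20−(-18))) = ½·(71 + 1296/5 + 347/5) = 999/5, so the R-coordinate is 6/5.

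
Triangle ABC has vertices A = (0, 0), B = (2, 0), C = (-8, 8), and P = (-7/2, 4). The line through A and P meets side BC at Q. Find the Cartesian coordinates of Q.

Barycentric coordinates of P with respect to ABC: (1/4, 1/4, 1/2).
On side BC the A-coordinate is zero; dropping P's A-weight 1/4 and renormalizing the remaining 1/4 : 1/2 gives weights 1/3, 2/3 on B, C.
Q = (1/3)·(2, 0) + (2/3)·(-8, 8) = (-14/3, 16/3).

(-14/3, 16/3)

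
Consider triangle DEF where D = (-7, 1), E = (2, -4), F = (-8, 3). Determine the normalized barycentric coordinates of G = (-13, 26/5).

Signed area of the reference triangle: [DEF] = ½·((-7)·(-4−3) + 2·(3−1) + (-8)·(1−(-4))) = ½·(49 + 4 − 40) = 13/2.
[GEF] = ½·((-13)·(-4−3) + 2·(3−(26/5)) + (-8)·(26/5−(-4))) = ½·(91 − 22/5 − 368/5) = 13/2, so the D-coordinate is (13/2)/(13/2) = 1.
[DGF] = ½·((-7)·(26/5−3) + (-13)·(3−1) + (-8)·(1−(26/5))) = ½·(-77/5 − 26 + 168/5) = -39/10, so the E-coordinate is -3/5.
[DEG] = ½·((-7)·(-4−(26/5)) + 2·(26/5−1) + (-13)·(1−(-4))) = ½·(322/5 + 42/5 − 65) = 39/10, so the F-coordinate is 3/5.

(1, -3/5, 3/5)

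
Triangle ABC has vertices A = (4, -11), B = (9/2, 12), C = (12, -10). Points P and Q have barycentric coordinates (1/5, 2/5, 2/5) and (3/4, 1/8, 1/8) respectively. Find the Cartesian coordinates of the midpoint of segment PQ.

Barycentric coordinates of the midpoint are the average: (19/40, 21/80, 21/80).
Converting: (19/40)·A + (21/80)·B + (21/80)·C = (997/160, -47/10).

(997/160, -47/10)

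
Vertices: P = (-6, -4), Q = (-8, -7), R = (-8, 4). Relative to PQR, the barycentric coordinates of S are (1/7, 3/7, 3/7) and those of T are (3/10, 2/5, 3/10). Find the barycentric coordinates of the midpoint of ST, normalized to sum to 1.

Since both coordinate triples sum to 1, the midpoint's barycentrics are the componentwise average.
(1/7+3/10)/2 = 31/140; similarly 29/70 and 51/140.

(31/140, 29/70, 51/140)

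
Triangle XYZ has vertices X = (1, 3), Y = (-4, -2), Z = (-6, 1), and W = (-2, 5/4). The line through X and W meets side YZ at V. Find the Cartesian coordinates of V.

(-5, -1/2)

Barycentric coordinates of W with respect to XYZ: (1/2, 1/4, 1/4).
On side YZ the X-coordinate is zero; dropping W's X-weight 1/2 and renormalizing the remaining 1/4 : 1/4 gives weights 1/2, 1/2 on Y, Z.
V = (1/2)·(-4, -2) + (1/2)·(-6, 1) = (-5, -1/2).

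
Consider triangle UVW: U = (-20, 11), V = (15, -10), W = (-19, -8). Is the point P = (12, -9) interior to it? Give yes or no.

Barycentric coordinates of P: (1/23, 21/23, 1/23).
The three coordinates are positive, positive, positive; a point is interior exactly when all three are positive.

yes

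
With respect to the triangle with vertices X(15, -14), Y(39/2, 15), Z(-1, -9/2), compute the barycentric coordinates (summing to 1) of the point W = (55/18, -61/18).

(1/9, 1/9, 7/9)

Signed area of the reference triangle: [XYZ] = ½·(15·(15−(-9/2)) + (39/2)·(-9/2−(-14)) + (-1)·(-14−15)) = ½·(585/2 + 741/4 + 29) = 2027/8.
[WYZ] = ½·((55/18)·(15−(-9/2)) + (39/2)·(-9/2−(-61/18)) + (-1)·(-61/18−15)) = ½·(715/12 − 65/3 + 331/18) = 2027/72, so the X-coordinate is (2027/72)/(2027/8) = 1/9.
[XWZ] = ½·(15·(-61/18−(-9/2)) + (55/18)·(-9/2−(-14)) + (-1)·(-14−(-61/18))) = ½·(50/3 + 1045/36 + 191/18) = 2027/72, so the Y-coordinate is 1/9.
[XYW] = ½·(15·(15−(-61/18)) + (39/2)·(-61/18−(-14)) + (55/18)·(-14−15)) = ½·(1655/6 + 2483/12 − 1595/18) = 14189/72, so the Z-coordinate is 7/9.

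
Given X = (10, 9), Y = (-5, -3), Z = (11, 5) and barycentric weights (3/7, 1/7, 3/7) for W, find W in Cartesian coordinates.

W = (3/7)·X + (1/7)·Y + (3/7)·Z.
x-coordinate: (3/7)·10 + (1/7)·(-5) + (3/7)·11 = 58/7.
y-coordinate: (3/7)·9 + (1/7)·(-3) + (3/7)·5 = 39/7.

(58/7, 39/7)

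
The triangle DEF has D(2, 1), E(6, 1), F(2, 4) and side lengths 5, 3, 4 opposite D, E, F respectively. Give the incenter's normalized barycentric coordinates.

The incenter has barycentric coordinates proportional to the opposite side lengths: (5 : 3 : 4).
Normalizing by 5+3+4 = 12 gives (5/12, 1/4, 1/3).

(5/12, 1/4, 1/3)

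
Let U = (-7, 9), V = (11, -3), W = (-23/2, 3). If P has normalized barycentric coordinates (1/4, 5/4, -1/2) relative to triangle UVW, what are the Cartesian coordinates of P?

P = (1/4)·U + (5/4)·V + (-1/2)·W.
x-coordinate: (1/4)·(-7) + (5/4)·11 + (-1/2)·(-23/2) = 71/4.
y-coordinate: (1/4)·9 + (5/4)·(-3) + (-1/2)·3 = -3.

(71/4, -3)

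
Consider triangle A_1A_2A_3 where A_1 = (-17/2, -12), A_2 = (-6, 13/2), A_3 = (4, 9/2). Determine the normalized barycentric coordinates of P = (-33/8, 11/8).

(1/4, 1/2, 1/4)

Signed area of the reference triangle: [A_1A_2A_3] = ½·((-17/2)·(13/2−(9/2)) + (-6)·(9/2−(-12)) + 4·(-12−(13/2))) = ½·(-17 − 99 − 74) = -95.
[PA_2A_3] = ½·((-33/8)·(13/2−(9/2)) + (-6)·(9/2−(11/8)) + 4·(11/8−(13/2))) = ½·(-33/4 − 75/4 − 41/2) = -95/4, so the A_1-coordinate is (-95/4)/(-95) = 1/4.
[A_1PA_3] = ½·((-17/2)·(11/8−(9/2)) + (-33/8)·(9/2−(-12)) + 4·(-12−(11/8))) = ½·(425/16 − 1089/16 − 107/2) = -95/2, so the A_2-coordinate is 1/2.
[A_1A_2P] = ½·((-17/2)·(13/2−(11/8)) + (-6)·(11/8−(-12)) + (-33/8)·(-12−(13/2))) = ½·(-697/16 − 321/4 + 1221/16) = -95/4, so the A_3-coordinate is 1/4.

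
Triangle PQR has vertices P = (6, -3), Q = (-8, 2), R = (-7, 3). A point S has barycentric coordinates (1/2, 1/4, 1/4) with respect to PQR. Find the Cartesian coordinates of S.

(-3/4, -1/4)

S = (1/2)·P + (1/4)·Q + (1/4)·R.
x-coordinate: (1/2)·6 + (1/4)·(-8) + (1/4)·(-7) = -3/4.
y-coordinate: (1/2)·(-3) + (1/4)·2 + (1/4)·3 = -1/4.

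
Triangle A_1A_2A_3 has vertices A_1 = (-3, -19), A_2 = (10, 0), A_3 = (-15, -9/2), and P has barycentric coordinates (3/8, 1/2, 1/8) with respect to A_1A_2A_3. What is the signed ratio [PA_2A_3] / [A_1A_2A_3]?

The signed ratio [PA_2A_3]/[A_1A_2A_3] equals the barycentric coordinate of P at vertex A_1, which is 3/8.

3/8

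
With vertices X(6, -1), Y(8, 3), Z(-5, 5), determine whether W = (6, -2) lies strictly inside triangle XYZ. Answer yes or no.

Barycentric coordinates of W: (69/56, -11/56, -1/28).
The three coordinates are positive, negative, negative; a point is interior exactly when all three are positive.

no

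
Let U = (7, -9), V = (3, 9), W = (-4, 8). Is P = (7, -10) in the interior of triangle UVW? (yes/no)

Barycentric coordinates of P: (137/130, -11/130, 2/65).
The three coordinates are positive, negative, positive; a point is interior exactly when all three are positive.

no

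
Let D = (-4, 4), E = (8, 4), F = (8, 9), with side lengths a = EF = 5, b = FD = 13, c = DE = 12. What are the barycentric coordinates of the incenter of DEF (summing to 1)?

(1/6, 13/30, 2/5)

The incenter has barycentric coordinates proportional to the opposite side lengths: (5 : 13 : 12).
Normalizing by 5+13+12 = 30 gives (1/6, 13/30, 2/5).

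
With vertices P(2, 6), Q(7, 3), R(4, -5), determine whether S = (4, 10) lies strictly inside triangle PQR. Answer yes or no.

no

Barycentric coordinates of S: (45/49, 30/49, -26/49).
The three coordinates are positive, positive, negative; a point is interior exactly when all three are positive.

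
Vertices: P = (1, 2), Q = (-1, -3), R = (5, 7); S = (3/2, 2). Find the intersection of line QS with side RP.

Barycentric coordinates of S with respect to PQR: (1/2, 1/4, 1/4).
On side RP the Q-coordinate is zero; dropping S's Q-weight 1/4 and renormalizing the remaining 1/4 : 1/2 gives weights 1/3, 2/3 on R, P.
T = (1/3)·(5, 7) + (2/3)·(1, 2) = (7/3, 11/3).

(7/3, 11/3)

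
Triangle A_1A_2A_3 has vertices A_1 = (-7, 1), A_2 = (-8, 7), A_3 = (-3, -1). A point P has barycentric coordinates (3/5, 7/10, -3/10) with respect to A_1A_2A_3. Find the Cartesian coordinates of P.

P = (3/5)·A_1 + (7/10)·A_2 + (-3/10)·A_3.
x-coordinate: (3/5)·(-7) + (7/10)·(-8) + (-3/10)·(-3) = -89/10.
y-coordinate: (3/5)·1 + (7/10)·7 + (-3/10)·(-1) = 29/5.

(-89/10, 29/5)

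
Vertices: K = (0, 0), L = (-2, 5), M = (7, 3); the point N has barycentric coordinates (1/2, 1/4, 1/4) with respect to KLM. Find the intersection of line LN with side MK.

(7/3, 1)

Line LN meets MK where the L-coordinate vanishes; zeroing N's L-weight and renormalizing leaves M, K-weights 1/4 : 1/2 → (1/3, 2/3).
So J = (1/3)·M + (2/3)·K = (7/3, 1).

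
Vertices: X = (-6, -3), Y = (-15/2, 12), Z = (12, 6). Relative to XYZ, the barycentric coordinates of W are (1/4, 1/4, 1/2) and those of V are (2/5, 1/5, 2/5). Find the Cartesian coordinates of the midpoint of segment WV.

(141/80, 177/40)

Barycentric coordinates of the midpoint are the average: (13/40, 9/40, 9/20).
Converting: (13/40)·X + (9/40)·Y + (9/20)·Z = (141/80, 177/40).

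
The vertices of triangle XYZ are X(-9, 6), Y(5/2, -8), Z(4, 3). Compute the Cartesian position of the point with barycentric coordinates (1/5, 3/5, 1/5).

W = (1/5)·X + (3/5)·Y + (1/5)·Z.
x-coordinate: (1/5)·(-9) + (3/5)·(5/2) + (1/5)·4 = 1/2.
y-coordinate: (1/5)·6 + (3/5)·(-8) + (1/5)·3 = -3.

(1/2, -3)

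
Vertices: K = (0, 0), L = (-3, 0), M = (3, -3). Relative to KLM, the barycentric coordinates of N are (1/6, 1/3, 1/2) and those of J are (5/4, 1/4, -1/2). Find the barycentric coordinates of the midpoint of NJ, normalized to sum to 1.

(17/24, 7/24, 0)

Since both coordinate triples sum to 1, the midpoint's barycentrics are the componentwise average.
(1/6+5/4)/2 = 17/24; similarly 7/24 and 0.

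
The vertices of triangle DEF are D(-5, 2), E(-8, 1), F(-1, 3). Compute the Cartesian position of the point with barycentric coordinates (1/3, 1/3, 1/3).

(-14/3, 2)

G = (1/3)·D + (1/3)·E + (1/3)·F.
x-coordinate: (1/3)·(-5) + (1/3)·(-8) + (1/3)·(-1) = -14/3.
y-coordinate: (1/3)·2 + (1/3)·1 + (1/3)·3 = 2.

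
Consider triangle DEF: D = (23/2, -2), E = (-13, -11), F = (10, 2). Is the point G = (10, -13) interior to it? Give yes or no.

no

Barycentric coordinates of G: (690/223, 45/223, -512/223).
The three coordinates are positive, positive, negative; a point is interior exactly when all three are positive.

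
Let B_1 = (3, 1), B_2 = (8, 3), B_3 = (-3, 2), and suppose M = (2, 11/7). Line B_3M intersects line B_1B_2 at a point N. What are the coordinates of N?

(4, 7/5)

Barycentric coordinates of M with respect to B_1B_2B_3: (4/7, 1/7, 2/7).
On side B_1B_2 the B_3-coordinate is zero; dropping M's B_3-weight 2/7 and renormalizing the remaining 4/7 : 1/7 gives weights 4/5, 1/5 on B_1, B_2.
N = (4/5)·(3, 1) + (1/5)·(8, 3) = (4, 7/5).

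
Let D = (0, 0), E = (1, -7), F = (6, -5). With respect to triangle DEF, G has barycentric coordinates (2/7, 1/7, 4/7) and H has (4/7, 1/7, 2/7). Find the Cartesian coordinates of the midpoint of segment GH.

Barycentric coordinates of the midpoint are the average: (3/7, 1/7, 3/7).
Converting: (3/7)·D + (1/7)·E + (3/7)·F = (19/7, -22/7).

(19/7, -22/7)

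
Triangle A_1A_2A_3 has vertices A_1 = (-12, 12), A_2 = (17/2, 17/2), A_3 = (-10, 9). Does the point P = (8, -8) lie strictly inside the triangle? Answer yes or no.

no

Barycentric coordinates of P: (-611/109, 40/109, 680/109).
The three coordinates are negative, positive, positive; a point is interior exactly when all three are positive.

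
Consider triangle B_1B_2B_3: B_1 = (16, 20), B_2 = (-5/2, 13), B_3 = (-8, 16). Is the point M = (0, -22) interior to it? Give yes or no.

Barycentric coordinates of M: (-185/94, 472/47, -665/94).
The three coordinates are negative, positive, negative; a point is interior exactly when all three are positive.

no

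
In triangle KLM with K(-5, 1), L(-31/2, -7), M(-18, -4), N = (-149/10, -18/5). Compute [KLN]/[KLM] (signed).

[KLM] = ½·((-5)·(-7−(-4)) + (-31/2)·(-4−1) + (-18)·(1−(-7))) = ½·(15 + 155/2 − 144) = -103/4.
[KLN] = ½·((-5)·(-7−(-18/5)) + (-31/2)·(-18/5−1) + (-149/10)·(1−(-7))) = ½·(17 + 713/10 − 596/5) = -309/20, so the ratio is (-309/20)/(-103/4) = 3/5.

3/5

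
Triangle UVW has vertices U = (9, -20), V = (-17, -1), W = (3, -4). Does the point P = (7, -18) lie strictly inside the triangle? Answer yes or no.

Barycentric coordinates of P: (134/151, 10/151, 7/151).
The three coordinates are positive, positive, positive; a point is interior exactly when all three are positive.

yes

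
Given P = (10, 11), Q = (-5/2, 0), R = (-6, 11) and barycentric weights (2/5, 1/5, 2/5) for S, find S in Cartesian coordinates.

(11/10, 44/5)

S = (2/5)·P + (1/5)·Q + (2/5)·R.
x-coordinate: (2/5)·10 + (1/5)·(-5/2) + (2/5)·(-6) = 11/10.
y-coordinate: (2/5)·11 + (1/5)·0 + (2/5)·11 = 44/5.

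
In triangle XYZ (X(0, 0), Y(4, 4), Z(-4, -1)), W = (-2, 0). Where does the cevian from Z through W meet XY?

(2, 2)

Barycentric coordinates of W with respect to XYZ: (1/6, 1/6, 2/3).
On side XY the Z-coordinate is zero; dropping W's Z-weight 2/3 and renormalizing the remaining 1/6 : 1/6 gives weights 1/2, 1/2 on X, Y.
V = (1/2)·(0, 0) + (1/2)·(4, 4) = (2, 2).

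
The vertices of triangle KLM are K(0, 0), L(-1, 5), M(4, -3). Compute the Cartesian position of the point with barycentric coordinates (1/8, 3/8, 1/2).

N = (1/8)·K + (3/8)·L + (1/2)·M.
x-coordinate: (1/8)·0 + (3/8)·(-1) + (1/2)·4 = 13/8.
y-coordinate: (1/8)·0 + (3/8)·5 + (1/2)·(-3) = 3/8.

(13/8, 3/8)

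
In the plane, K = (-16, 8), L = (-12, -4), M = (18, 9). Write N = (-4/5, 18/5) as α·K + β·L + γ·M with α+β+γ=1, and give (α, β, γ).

Signed area of the reference triangle: [KLM] = ½·((-16)·(-4−9) + (-12)·(9−8) + 18·(8−(-4))) = ½·(208 − 12 + 216) = 206.
[NLM] = ½·((-4/5)·(-4−9) + (-12)·(9−(18/5)) + 18·(18/5−(-4))) = ½·(52/5 − 324/5 + 684/5) = 206/5, so the K-coordinate is (206/5)/206 = 1/5.
[KNM] = ½·((-16)·(18/5−9) + (-4/5)·(9−8) + 18·(8−(18/5))) = ½·(432/5 − 4/5 + 396/5) = 412/5, so the L-coordinate is 2/5.
[KLN] = ½·((-16)·(-4−(18/5)) + (-12)·(18/5−8) + (-4/5)·(8−(-4))) = ½·(608/5 + 264/5 − 48/5) = 412/5, so the M-coordinate is 2/5.

(1/5, 2/5, 2/5)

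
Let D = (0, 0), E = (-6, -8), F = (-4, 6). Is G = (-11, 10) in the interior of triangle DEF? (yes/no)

no

Barycentric coordinates of G: (-53/34, 13/34, 37/17).
The three coordinates are negative, positive, positive; a point is interior exactly when all three are positive.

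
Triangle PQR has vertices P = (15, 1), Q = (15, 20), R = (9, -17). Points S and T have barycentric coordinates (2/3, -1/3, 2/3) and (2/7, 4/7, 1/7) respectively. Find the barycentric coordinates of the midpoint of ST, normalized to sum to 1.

(10/21, 5/42, 17/42)

Since both coordinate triples sum to 1, the midpoint's barycentrics are the componentwise average.
(2/3+2/7)/2 = 10/21; similarly 5/42 and 17/42.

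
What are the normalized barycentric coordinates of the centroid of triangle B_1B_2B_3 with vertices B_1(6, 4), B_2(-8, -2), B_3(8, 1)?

The centroid is the average of the vertices, so each weight is 1/3.

(1/3, 1/3, 1/3)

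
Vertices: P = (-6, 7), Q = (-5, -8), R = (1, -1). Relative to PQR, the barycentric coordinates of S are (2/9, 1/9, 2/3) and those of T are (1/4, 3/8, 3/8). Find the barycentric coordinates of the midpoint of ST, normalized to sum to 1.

(17/72, 35/144, 25/48)

Since both coordinate triples sum to 1, the midpoint's barycentrics are the componentwise average.
(2/9+1/4)/2 = 17/72; similarly 35/144 and 25/48.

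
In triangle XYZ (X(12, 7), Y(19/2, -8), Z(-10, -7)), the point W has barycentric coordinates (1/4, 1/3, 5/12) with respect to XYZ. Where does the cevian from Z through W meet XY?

(74/7, -11/7)

Line ZW meets XY where the Z-coordinate vanishes; zeroing W's Z-weight and renormalizing leaves X, Y-weights 1/4 : 1/3 → (3/7, 4/7).
So V = (3/7)·X + (4/7)·Y = (74/7, -11/7).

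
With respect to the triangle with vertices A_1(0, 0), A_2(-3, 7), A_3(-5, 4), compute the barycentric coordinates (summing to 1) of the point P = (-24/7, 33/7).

(1/7, 3/7, 3/7)

Signed area of the reference triangle: [A_1A_2A_3] = ½·(0·(7−4) + (-3)·(4−0) + (-5)·(0−7)) = ½·(0 − 12 + 35) = 23/2.
[PA_2A_3] = ½·((-24/7)·(7−4) + (-3)·(4−(33/7)) + (-5)·(33/7−7)) = ½·(-72/7 + 15/7 + 80/7) = 23/14, so the A_1-coordinate is (23/14)/(23/2) = 1/7.
[A_1PA_3] = ½·(0·(33/7−4) + (-24/7)·(4−0) + (-5)·(0−(33/7))) = ½·(0 − 96/7 + 165/7) = 69/14, so the A_2-coordinate is 3/7.
[A_1A_2P] = ½·(0·(7−(33/7)) + (-3)·(33/7−0) + (-24/7)·(0−7)) = ½·(0 − 99/7 + 24) = 69/14, so the A_3-coordinate is 3/7.
Check: 1/7 + 3/7 + 3/7 = 1.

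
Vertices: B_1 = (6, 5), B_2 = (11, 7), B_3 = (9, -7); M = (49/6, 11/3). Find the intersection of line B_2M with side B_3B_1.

(27/4, 2)

Barycentric coordinates of M with respect to B_1B_2B_3: (1/2, 1/3, 1/6).
On side B_3B_1 the B_2-coordinate is zero; dropping M's B_2-weight 1/3 and renormalizing the remaining 1/6 : 1/2 gives weights 1/4, 3/4 on B_3, B_1.
N = (1/4)·(9, -7) + (3/4)·(6, 5) = (27/4, 2).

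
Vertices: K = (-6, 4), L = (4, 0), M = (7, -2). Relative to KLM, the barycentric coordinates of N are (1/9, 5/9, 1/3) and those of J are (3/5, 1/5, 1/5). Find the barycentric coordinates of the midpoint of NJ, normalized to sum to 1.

(16/45, 17/45, 4/15)

Since both coordinate triples sum to 1, the midpoint's barycentrics are the componentwise average.
(1/9+3/5)/2 = 16/45; similarly 17/45 and 4/15.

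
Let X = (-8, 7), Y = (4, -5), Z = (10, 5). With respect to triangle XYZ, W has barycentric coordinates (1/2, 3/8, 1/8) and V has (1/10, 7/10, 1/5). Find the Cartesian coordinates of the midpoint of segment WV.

(11/8, 9/40)

Barycentric coordinates of the midpoint are the average: (3/10, 43/80, 13/80).
Converting: (3/10)·X + (43/80)·Y + (13/80)·Z = (11/8, 9/40).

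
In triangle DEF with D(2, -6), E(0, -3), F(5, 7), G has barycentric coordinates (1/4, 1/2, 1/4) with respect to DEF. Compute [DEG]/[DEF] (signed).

1/4

The signed ratio [DEG]/[DEF] equals the barycentric coordinate of G at vertex F, which is 1/4.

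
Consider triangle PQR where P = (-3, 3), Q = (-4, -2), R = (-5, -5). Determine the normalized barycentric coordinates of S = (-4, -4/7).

(5/7, -3/7, 5/7)

Signed area of the reference triangle: [PQR] = ½·((-3)·(-2−(-5)) + (-4)·(-5−3) + (-5)·(3−(-2))) = ½·(-9 + 32 − 25) = -1.
[SQR] = ½·((-4)·(-2−(-5)) + (-4)·(-5−(-4/7)) + (-5)·(-4/7−(-2))) = ½·(-12 + 124/7 − 50/7) = -5/7, so the P-coordinate is (-5/7)/(-1) = 5/7.
[PSR] = ½·((-3)·(-4/7−(-5)) + (-4)·(-5−3) + (-5)·(3−(-4/7))) = ½·(-93/7 + 32 − 125/7) = 3/7, so the Q-coordinate is -3/7.
[PQS] = ½·((-3)·(-2−(-4/7)) + (-4)·(-4/7−3) + (-4)·(3−(-2))) = ½·(30/7 + 100/7 − 20) = -5/7, so the R-coordinate is 5/7.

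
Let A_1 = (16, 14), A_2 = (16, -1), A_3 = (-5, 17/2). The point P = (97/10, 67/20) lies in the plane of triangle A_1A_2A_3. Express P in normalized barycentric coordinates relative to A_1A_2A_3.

(1/10, 3/5, 3/10)

Signed area of the reference triangle: [A_1A_2A_3] = ½·(16·(-1−(17/2)) + 16·(17/2−14) + (-5)·(14−(-1))) = ½·(-152 − 88 − 75) = -315/2.
[PA_2A_3] = ½·((97/10)·(-1−(17/2)) + 16·(17/2−(67/20)) + (-5)·(67/20−(-1))) = ½·(-1843/20 + 412/5 − 87/4) = -63/4, so the A_1-coordinate is (-63/4)/(-315/2) = 1/10.
[A_1PA_3] = ½·(16·(67/20−(17/2)) + (97/10)·(17/2−14) + (-5)·(14−(67/20))) = ½·(-412/5 − 1067/20 − 213/4) = -189/2, so the A_2-coordinate is 3/5.
[A_1A_2P] = ½·(16·(-1−(67/20)) + 16·(67/20−14) + (97/10)·(14−(-1))) = ½·(-348/5 − 852/5 + 291/2) = -189/4, so the A_3-coordinate is 3/10.
Check: 1/10 + 3/5 + 3/10 = 1.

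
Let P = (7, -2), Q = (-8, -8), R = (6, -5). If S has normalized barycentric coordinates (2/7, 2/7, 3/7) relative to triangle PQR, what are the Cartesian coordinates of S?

(16/7, -5)

S = (2/7)·P + (2/7)·Q + (3/7)·R.
x-coordinate: (2/7)·7 + (2/7)·(-8) + (3/7)·6 = 16/7.
y-coordinate: (2/7)·(-2) + (2/7)·(-8) + (3/7)·(-5) = -5.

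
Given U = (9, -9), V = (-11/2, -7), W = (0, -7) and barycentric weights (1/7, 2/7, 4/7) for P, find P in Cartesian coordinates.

(-2/7, -51/7)

P = (1/7)·U + (2/7)·V + (4/7)·W.
x-coordinate: (1/7)·9 + (2/7)·(-11/2) + (4/7)·0 = -2/7.
y-coordinate: (1/7)·(-9) + (2/7)·(-7) + (4/7)·(-7) = -51/7.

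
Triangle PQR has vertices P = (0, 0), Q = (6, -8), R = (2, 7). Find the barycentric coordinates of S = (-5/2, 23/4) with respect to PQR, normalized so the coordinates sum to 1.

(5/4, -1/2, 1/4)

Signed area of the reference triangle: [PQR] = ½·(0·(-8−7) + 6·(7−0) + 2·(0−(-8))) = ½·(0 + 42 + 16) = 29.
[SQR] = ½·((-5/2)·(-8−7) + 6·(7−(23/4)) + 2·(23/4−(-8))) = ½·(75/2 + 15/2 + 55/2) = 145/4, so the P-coordinate is (145/4)/29 = 5/4.
[PSR] = ½·(0·(23/4−7) + (-5/2)·(7−0) + 2·(0−(23/4))) = ½·(0 − 35/2 − 23/2) = -29/2, so the Q-coordinate is -1/2.
[PQS] = ½·(0·(-8−(23/4)) + 6·(23/4−0) + (-5/2)·(0−(-8))) = ½·(0 + 69/2 − 20) = 29/4, so the R-coordinate is 1/4.
Check: 5/4 − 1/2 + 1/4 = 1.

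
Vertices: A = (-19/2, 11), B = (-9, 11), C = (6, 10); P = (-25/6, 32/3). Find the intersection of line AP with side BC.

Barycentric coordinates of P with respect to ABC: (1/3, 1/3, 1/3).
On side BC the A-coordinate is zero; dropping P's A-weight 1/3 and renormalizing the remaining 1/3 : 1/3 gives weights 1/2, 1/2 on B, C.
Q = (1/2)·(-9, 11) + (1/2)·(6, 10) = (-3/2, 21/2).

(-3/2, 21/2)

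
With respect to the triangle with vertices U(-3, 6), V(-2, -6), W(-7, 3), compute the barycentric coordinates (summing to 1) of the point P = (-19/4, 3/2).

Signed area of the reference triangle: [UVW] = ½·((-3)·(-6−3) + (-2)·(3−6) + (-7)·(6−(-6))) = ½·(27 + 6 − 84) = -51/2.
[PVW] = ½·((-19/4)·(-6−3) + (-2)·(3−(3/2)) + (-7)·(3/2−(-6))) = ½·(171/4 − 3 − 105/2) = -51/8, so the U-coordinate is (-51/8)/(-51/2) = 1/4.
[UPW] = ½·((-3)·(3/2−3) + (-19/4)·(3−6) + (-7)·(6−(3/2))) = ½·(9/2 + 57/4 − 63/2) = -51/8, so the V-coordinate is 1/4.
[UVP] = ½·((-3)·(-6−(3/2)) + (-2)·(3/2−6) + (-19/4)·(6−(-6))) = ½·(45/2 + 9 − 57) = -51/4, so the W-coordinate is 1/2.

(1/4, 1/4, 1/2)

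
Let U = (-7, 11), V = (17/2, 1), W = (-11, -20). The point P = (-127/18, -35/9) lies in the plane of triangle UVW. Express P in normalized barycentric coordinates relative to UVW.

Signed area of the reference triangle: [UVW] = ½·((-7)·(1−(-20)) + (17/2)·(-20−11) + (-11)·(11−1)) = ½·(-147 − 527/2 − 110) = -1041/4.
[PVW] = ½·((-127/18)·(1−(-20)) + (17/2)·(-20−(-35/9)) + (-11)·(-35/9−1)) = ½·(-889/6 − 2465/18 + 484/9) = -347/3, so the U-coordinate is (-347/3)/(-1041/4) = 4/9.
[UPW] = ½·((-7)·(-35/9−(-20)) + (-127/18)·(-20−11) + (-11)·(11−(-35/9))) = ½·(-1015/9 + 3937/18 − 1474/9) = -347/12, so the V-coordinate is 1/9.
[UVP] = ½·((-7)·(1−(-35/9)) + (17/2)·(-35/9−11) + (-127/18)·(11−1)) = ½·(-308/9 − 1139/9 − 635/9) = -347/3, so the W-coordinate is 4/9.
Check: 4/9 + 1/9 + 4/9 = 1.

(4/9, 1/9, 4/9)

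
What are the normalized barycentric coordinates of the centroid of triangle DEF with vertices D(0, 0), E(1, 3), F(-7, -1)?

(1/3, 1/3, 1/3)

The centroid is the average of the vertices, so each weight is 1/3.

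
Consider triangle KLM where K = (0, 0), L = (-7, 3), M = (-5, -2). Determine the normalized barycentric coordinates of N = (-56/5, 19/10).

Signed area of the reference triangle: [KLM] = ½·(0·(3−(-2)) + (-7)·(-2−0) + (-5)·(0−3)) = ½·(0 + 14 + 15) = 29/2.
[NLM] = ½·((-56/5)·(3−(-2)) + (-7)·(-2−(19/10)) + (-5)·(19/10−3)) = ½·(-56 + 273/10 + 11/2) = -58/5, so the K-coordinate is (-58/5)/(29/2) = -4/5.
[KNM] = ½·(0·(19/10−(-2)) + (-56/5)·(-2−0) + (-5)·(0−(19/10))) = ½·(0 + 112/5 + 19/2) = 319/20, so the L-coordinate is 11/10.
[KLN] = ½·(0·(3−(19/10)) + (-7)·(19/10−0) + (-56/5)·(0−3)) = ½·(0 − 133/10 + 168/5) = 203/20, so the M-coordinate is 7/10.
Check: -4/5 + 11/10 + 7/10 = 1.

(-4/5, 11/10, 7/10)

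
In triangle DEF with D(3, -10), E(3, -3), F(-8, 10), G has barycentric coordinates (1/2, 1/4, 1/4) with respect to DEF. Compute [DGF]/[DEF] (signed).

The signed ratio [DGF]/[DEF] equals the barycentric coordinate of G at vertex E, which is 1/4.

1/4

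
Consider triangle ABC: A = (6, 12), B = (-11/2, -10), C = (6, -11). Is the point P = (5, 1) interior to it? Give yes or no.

Barycentric coordinates of P: (274/529, 2/23, 209/529).
The three coordinates are positive, positive, positive; a point is interior exactly when all three are positive.

yes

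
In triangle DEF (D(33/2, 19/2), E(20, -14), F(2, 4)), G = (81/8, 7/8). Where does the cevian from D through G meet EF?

(8, -2)

Barycentric coordinates of G with respect to DEF: (1/4, 1/4, 1/2).
On side EF the D-coordinate is zero; dropping G's D-weight 1/4 and renormalizing the remaining 1/4 : 1/2 gives weights 1/3, 2/3 on E, F.
H = (1/3)·(20, -14) + (2/3)·(2, 4) = (8, -2).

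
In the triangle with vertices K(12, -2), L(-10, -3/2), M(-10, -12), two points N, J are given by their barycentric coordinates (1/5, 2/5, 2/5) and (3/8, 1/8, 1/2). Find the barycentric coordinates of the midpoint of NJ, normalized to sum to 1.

Since both coordinate triples sum to 1, the midpoint's barycentrics are the componentwise average.
(1/5+3/8)/2 = 23/80; similarly 21/80 and 9/20.

(23/80, 21/80, 9/20)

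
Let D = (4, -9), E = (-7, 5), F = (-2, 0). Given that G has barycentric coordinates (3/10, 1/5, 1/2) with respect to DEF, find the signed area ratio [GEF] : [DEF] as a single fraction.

The signed ratio [GEF]/[DEF] equals the barycentric coordinate of G at vertex D, which is 3/10.

3/10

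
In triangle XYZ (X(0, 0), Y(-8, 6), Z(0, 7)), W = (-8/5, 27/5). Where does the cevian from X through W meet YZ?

Barycentric coordinates of W with respect to XYZ: (1/5, 1/5, 3/5).
On side YZ the X-coordinate is zero; dropping W's X-weight 1/5 and renormalizing the remaining 1/5 : 3/5 gives weights 1/4, 3/4 on Y, Z.
V = (1/4)·(-8, 6) + (3/4)·(0, 7) = (-2, 27/4).

(-2, 27/4)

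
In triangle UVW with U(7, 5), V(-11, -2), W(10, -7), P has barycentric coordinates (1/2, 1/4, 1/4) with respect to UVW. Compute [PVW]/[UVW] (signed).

1/2

The signed ratio [PVW]/[UVW] equals the barycentric coordinate of P at vertex U, which is 1/2.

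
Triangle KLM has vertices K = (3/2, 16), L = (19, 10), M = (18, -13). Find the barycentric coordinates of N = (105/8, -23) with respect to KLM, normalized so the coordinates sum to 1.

(1/4, -3/4, 3/2)

Signed area of the reference triangle: [KLM] = ½·((3/2)·(10−(-13)) + 19·(-13−16) + 18·(16−10)) = ½·(69/2 − 551 + 108) = -817/4.
[NLM] = ½·((105/8)·(10−(-13)) + 19·(-13−(-23)) + 18·(-23−10)) = ½·(2415/8 + 190 − 594) = -817/16, so the K-coordinate is (-817/16)/(-817/4) = 1/4.
[KNM] = ½·((3/2)·(-23−(-13)) + (105/8)·(-13−16) + 18·(16−(-23))) = ½·(-15 − 3045/8 + 702) = 2451/16, so the L-coordinate is -3/4.
[KLN] = ½·((3/2)·(10−(-23)) + 19·(-23−16) + (105/8)·(16−10)) = ½·(99/2 − 741 + 315/4) = -2451/8, so the M-coordinate is 3/2.
Check: 1/4 − 3/4 + 3/2 = 1.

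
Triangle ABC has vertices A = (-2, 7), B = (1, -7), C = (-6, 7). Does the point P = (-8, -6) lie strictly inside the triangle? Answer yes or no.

Barycentric coordinates of P: (-17/8, 13/14, 123/56).
The three coordinates are negative, positive, positive; a point is interior exactly when all three are positive.

no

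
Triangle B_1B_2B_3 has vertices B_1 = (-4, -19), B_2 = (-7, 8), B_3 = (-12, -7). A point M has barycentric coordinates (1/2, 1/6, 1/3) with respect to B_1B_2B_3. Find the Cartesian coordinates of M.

M = (1/2)·B_1 + (1/6)·B_2 + (1/3)·B_3.
x-coordinate: (1/2)·(-4) + (1/6)·(-7) + (1/3)·(-12) = -43/6.
y-coordinate: (1/2)·(-19) + (1/6)·8 + (1/3)·(-7) = -21/2.

(-43/6, -21/2)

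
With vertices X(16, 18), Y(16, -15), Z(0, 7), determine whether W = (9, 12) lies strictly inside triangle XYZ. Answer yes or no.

Barycentric coordinates of W: (139/264, 19/528, 7/16).
The three coordinates are positive, positive, positive; a point is interior exactly when all three are positive.

yes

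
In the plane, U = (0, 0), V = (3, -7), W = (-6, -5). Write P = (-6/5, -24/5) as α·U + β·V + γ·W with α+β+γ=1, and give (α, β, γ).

Signed area of the reference triangle: [UVW] = ½·(0·(-7−(-5)) + 3·(-5−0) + (-6)·(0−(-7))) = ½·(0 − 15 − 42) = -57/2.
[PVW] = ½·((-6/5)·(-7−(-5)) + 3·(-5−(-24/5)) + (-6)·(-24/5−(-7))) = ½·(12/5 − 3/5 − 66/5) = -57/10, so the U-coordinate is (-57/10)/(-57/2) = 1/5.
[UPW] = ½·(0·(-24/5−(-5)) + (-6/5)·(-5−0) + (-6)·(0−(-24/5))) = ½·(0 + 6 − 144/5) = -57/5, so the V-coordinate is 2/5.
[UVP] = ½·(0·(-7−(-24/5)) + 3·(-24/5−0) + (-6/5)·(0−(-7))) = ½·(0 − 72/5 − 42/5) = -57/5, so the W-coordinate is 2/5.

(1/5, 2/5, 2/5)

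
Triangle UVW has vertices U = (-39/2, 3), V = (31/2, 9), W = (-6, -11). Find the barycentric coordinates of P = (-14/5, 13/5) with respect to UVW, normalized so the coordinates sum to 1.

(2/5, 2/5, 1/5)

Signed area of the reference triangle: [UVW] = ½·((-39/2)·(9−(-11)) + (31/2)·(-11−3) + (-6)·(3−9)) = ½·(-390 − 217 + 36) = -571/2.
[PVW] = ½·((-14/5)·(9−(-11)) + (31/2)·(-11−(13/5)) + (-6)·(13/5−9)) = ½·(-56 − 1054/5 + 192/5) = -571/5, so the U-coordinate is (-571/5)/(-571/2) = 2/5.
[UPW] = ½·((-39/2)·(13/5−(-11)) + (-14/5)·(-11−3) + (-6)·(3−(13/5))) = ½·(-1326/5 + 196/5 − 12/5) = -571/5, so the V-coordinate is 2/5.
[UVP] = ½·((-39/2)·(9−(13/5)) + (31/2)·(13/5−3) + (-14/5)·(3−9)) = ½·(-624/5 − 31/5 + 84/5) = -571/10, so the W-coordinate is 1/5.
Check: 2/5 + 2/5 + 1/5 = 1.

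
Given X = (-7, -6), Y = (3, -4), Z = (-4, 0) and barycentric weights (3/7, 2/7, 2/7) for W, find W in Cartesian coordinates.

W = (3/7)·X + (2/7)·Y + (2/7)·Z.
x-coordinate: (3/7)·(-7) + (2/7)·3 + (2/7)·(-4) = -23/7.
y-coordinate: (3/7)·(-6) + (2/7)·(-4) + (2/7)·0 = -26/7.

(-23/7, -26/7)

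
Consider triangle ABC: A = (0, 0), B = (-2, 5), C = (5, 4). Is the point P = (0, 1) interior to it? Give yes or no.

yes

Barycentric coordinates of P: (26/33, 5/33, 2/33).
The three coordinates are positive, positive, positive; a point is interior exactly when all three are positive.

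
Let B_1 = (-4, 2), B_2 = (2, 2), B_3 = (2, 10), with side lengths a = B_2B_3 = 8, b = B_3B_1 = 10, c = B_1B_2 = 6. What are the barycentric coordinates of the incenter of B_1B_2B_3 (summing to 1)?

(1/3, 5/12, 1/4)

The incenter has barycentric coordinates proportional to the opposite side lengths: (8 : 10 : 6).
Normalizing by 8+10+6 = 24 gives (1/3, 5/12, 1/4).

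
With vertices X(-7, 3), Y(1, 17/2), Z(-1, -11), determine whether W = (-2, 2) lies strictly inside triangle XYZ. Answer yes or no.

yes

Barycentric coordinates of W: (91/290, 64/145, 71/290).
The three coordinates are positive, positive, positive; a point is interior exactly when all three are positive.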